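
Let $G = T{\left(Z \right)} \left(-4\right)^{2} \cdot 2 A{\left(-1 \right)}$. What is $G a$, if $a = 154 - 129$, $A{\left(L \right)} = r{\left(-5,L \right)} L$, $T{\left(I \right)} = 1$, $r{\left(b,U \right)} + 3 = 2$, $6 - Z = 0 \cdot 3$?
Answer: $800$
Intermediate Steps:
$Z = 6$ ($Z = 6 - 0 \cdot 3 = 6 - 0 = 6 + 0 = 6$)
$r{\left(b,U \right)} = -1$ ($r{\left(b,U \right)} = -3 + 2 = -1$)
$A{\left(L \right)} = - L$
$a = 25$
$G = 32$ ($G = 1 \left(-4\right)^{2} \cdot 2 \left(\left(-1\right) \left(-1\right)\right) = 1 \cdot 16 \cdot 2 \cdot 1 = 1 \cdot 32 \cdot 1 = 32 \cdot 1 = 32$)
$G a = 32 \cdot 25 = 800$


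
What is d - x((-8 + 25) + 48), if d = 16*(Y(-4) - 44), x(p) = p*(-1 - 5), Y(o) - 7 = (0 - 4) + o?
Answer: -330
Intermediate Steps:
Y(o) = 3 + o (Y(o) = 7 + ((0 - 4) + o) = 7 + (-4 + o) = 3 + o)
x(p) = -6*p (x(p) = p*(-6) = -6*p)
d = -720 (d = 16*((3 - 4) - 44) = 16*(-1 - 44) = 16*(-45) = -720)
d - x((-8 + 25) + 48) = -720 - (-6)*((-8 + 25) + 48) = -720 - (-6)*(17 + 48) = -720 - (-6)*65 = -720 - 1*(-390) = -720 + 390 = -330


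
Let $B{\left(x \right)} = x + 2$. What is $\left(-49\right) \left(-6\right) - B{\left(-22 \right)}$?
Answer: $314$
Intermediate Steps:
$B{\left(x \right)} = 2 + x$
$\left(-49\right) \left(-6\right) - B{\left(-22 \right)} = \left(-49\right) \left(-6\right) - \left(2 - 22\right) = 294 - -20 = 294 + 20 = 314$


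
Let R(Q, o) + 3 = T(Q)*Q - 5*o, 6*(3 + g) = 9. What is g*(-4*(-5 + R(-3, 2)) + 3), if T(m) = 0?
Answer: -225/2 ≈ -112.50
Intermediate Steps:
g = -3/2 (g = -3 + (⅙)*9 = -3 + 3/2 = -3/2 ≈ -1.5000)
R(Q, o) = -3 - 5*o (R(Q, o) = -3 + (0*Q - 5*o) = -3 + (0 - 5*o) = -3 - 5*o)
g*(-4*(-5 + R(-3, 2)) + 3) = -3*(-4*(-5 + (-3 - 5*2)) + 3)/2 = -3*(-4*(-5 + (-3 - 10)) + 3)/2 = -3*(-4*(-5 - 13) + 3)/2 = -3*(-4*(-18) + 3)/2 = -3*(72 + 3)/2 = -3/2*75 = -225/2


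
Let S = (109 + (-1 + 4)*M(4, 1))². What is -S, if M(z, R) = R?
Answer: -12544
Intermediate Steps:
S = 12544 (S = (109 + (-1 + 4)*1)² = (109 + 3*1)² = (109 + 3)² = 112² = 12544)
-S = -1*12544 = -12544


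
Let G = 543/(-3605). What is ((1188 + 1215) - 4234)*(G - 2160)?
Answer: 14258625033/3605 ≈ 3.9552e+6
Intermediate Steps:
G = -543/3605 (G = 543*(-1/3605) = -543/3605 ≈ -0.15062)
((1188 + 1215) - 4234)*(G - 2160) = ((1188 + 1215) - 4234)*(-543/3605 - 2160) = (2403 - 4234)*(-7787343/3605) = -1831*(-7787343/3605) = 14258625033/3605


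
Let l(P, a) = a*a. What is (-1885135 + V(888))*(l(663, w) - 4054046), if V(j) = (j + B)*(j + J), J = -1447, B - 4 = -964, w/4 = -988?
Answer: -21334749248846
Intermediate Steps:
w = -3952 (w = 4*(-988) = -3952)
B = -960 (B = 4 - 964 = -960)
V(j) = (-1447 + j)*(-960 + j) (V(j) = (j - 960)*(j - 1447) = (-960 + j)*(-1447 + j) = (-1447 + j)*(-960 + j))
l(P, a) = a²
(-1885135 + V(888))*(l(663, w) - 4054046) = (-1885135 + (1389120 + 888² - 2407*888))*((-3952)² - 4054046) = (-1885135 + (1389120 + 788544 - 2137416))*(15618304 - 4054046) = (-1885135 + 40248)*11564258 = -1844887*11564258 = -21334749248846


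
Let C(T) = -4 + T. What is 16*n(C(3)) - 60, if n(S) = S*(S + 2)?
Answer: -76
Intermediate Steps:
n(S) = S*(2 + S)
16*n(C(3)) - 60 = 16*((-4 + 3)*(2 + (-4 + 3))) - 60 = 16*(-(2 - 1)) - 60 = 16*(-1*1) - 60 = 16*(-1) - 60 = -16 - 60 = -76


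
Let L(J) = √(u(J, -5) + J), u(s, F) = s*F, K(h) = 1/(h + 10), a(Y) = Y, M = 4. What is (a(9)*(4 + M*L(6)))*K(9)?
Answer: 36/19 + 72*I*√6/19 ≈ 1.8947 + 9.2823*I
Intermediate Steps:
K(h) = 1/(10 + h)
u(s, F) = F*s
L(J) = 2*√(-J) (L(J) = √(-5*J + J) = √(-4*J) = 2*√(-J))
(a(9)*(4 + M*L(6)))*K(9) = (9*(4 + 4*(2*√(-1*6))))/(10 + 9) = (9*(4 + 4*(2*√(-6))))/19 = (9*(4 + 4*(2*(I*√6))))*(1/19) = (9*(4 + 4*(2*I*√6)))*(1/19) = (9*(4 + 8*I*√6))*(1/19) = (36 + 72*I*√6)*(1/19) = 36/19 + 72*I*√6/19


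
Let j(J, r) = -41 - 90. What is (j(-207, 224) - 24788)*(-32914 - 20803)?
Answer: 1338573923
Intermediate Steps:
j(J, r) = -131
(j(-207, 224) - 24788)*(-32914 - 20803) = (-131 - 24788)*(-32914 - 20803) = -24919*(-53717) = 1338573923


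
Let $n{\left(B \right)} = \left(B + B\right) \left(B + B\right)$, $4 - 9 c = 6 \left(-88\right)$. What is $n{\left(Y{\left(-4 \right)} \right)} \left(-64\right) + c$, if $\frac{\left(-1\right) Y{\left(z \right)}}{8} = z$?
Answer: $- \frac{2358764}{9} \approx -2.6209 \cdot 10^{5}$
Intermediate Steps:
$c = \frac{532}{9}$ ($c = \frac{4}{9} - \frac{6 \left(-88\right)}{9} = \frac{4}{9} - - \frac{176}{3} = \frac{4}{9} + \frac{176}{3} = \frac{532}{9} \approx 59.111$)
$Y{\left(z \right)} = - 8 z$
$n{\left(B \right)} = 4 B^{2}$ ($n{\left(B \right)} = 2 B 2 B = 4 B^{2}$)
$n{\left(Y{\left(-4 \right)} \right)} \left(-64\right) + c = 4 \left(\left(-8\right) \left(-4\right)\right)^{2} \left(-64\right) + \frac{532}{9} = 4 \cdot 32^{2} \left(-64\right) + \frac{532}{9} = 4 \cdot 1024 \left(-64\right) + \frac{532}{9} = 4096 \left(-64\right) + \frac{532}{9} = -262144 + \frac{532}{9} = - \frac{2358764}{9}$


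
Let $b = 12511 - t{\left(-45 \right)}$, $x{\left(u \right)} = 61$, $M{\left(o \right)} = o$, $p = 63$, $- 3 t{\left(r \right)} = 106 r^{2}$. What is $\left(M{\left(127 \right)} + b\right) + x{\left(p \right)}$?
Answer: $84249$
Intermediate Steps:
$t{\left(r \right)} = - \frac{106 r^{2}}{3}$
$b = 84061$ ($b = 12511 - - \frac{106 \left(-45\right)^{2}}{3} = 12511 - \left(- \frac{106}{3}\right) 2025 = 12511 - -71550 = 12511 + 71550 = 84061$)
$\left(M{\left(127 \right)} + b\right) + x{\left(p \right)} = \left(127 + 84061\right) + 61 = 84188 + 61 = 84249$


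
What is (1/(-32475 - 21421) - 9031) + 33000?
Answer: 1291833223/53896 ≈ 23969.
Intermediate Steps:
(1/(-32475 - 21421) - 9031) + 33000 = (1/(-53896) - 9031) + 33000 = (-1/53896 - 9031) + 33000 = -486734777/53896 + 33000 = 1291833223/53896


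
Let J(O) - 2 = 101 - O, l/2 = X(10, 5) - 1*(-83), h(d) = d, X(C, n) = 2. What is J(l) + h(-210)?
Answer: -277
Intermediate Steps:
l = 170 (l = 2*(2 - 1*(-83)) = 2*(2 + 83) = 2*85 = 170)
J(O) = 103 - O (J(O) = 2 + (101 - O) = 103 - O)
J(l) + h(-210) = (103 - 1*170) - 210 = (103 - 170) - 210 = -67 - 210 = -277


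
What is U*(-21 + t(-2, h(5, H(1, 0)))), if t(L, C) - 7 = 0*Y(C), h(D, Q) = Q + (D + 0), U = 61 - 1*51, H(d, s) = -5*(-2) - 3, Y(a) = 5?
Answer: -140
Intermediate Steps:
H(d, s) = 7 (H(d, s) = 10 - 3 = 7)
U = 10 (U = 61 - 51 = 10)
h(D, Q) = D + Q (h(D, Q) = Q + D = D + Q)
t(L, C) = 7 (t(L, C) = 7 + 0*5 = 7 + 0 = 7)
U*(-21 + t(-2, h(5, H(1, 0)))) = 10*(-21 + 7) = 10*(-14) = -140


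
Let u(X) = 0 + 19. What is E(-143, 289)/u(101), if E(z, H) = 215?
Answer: 215/19 ≈ 11.316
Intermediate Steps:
u(X) = 19
E(-143, 289)/u(101) = 215/19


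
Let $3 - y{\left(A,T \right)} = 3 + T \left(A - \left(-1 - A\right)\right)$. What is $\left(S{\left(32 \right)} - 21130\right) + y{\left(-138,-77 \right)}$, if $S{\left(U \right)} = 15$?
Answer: $-42290$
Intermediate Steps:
$y{\left(A,T \right)} = - T \left(1 + 2 A\right)$ ($y{\left(A,T \right)} = 3 - \left(3 + T \left(A - \left(-1 - A\right)\right)\right) = 3 - \left(3 + T \left(A + \left(1 + A\right)\right)\right) = 3 - \left(3 + T \left(1 + 2 A\right)\right) = - T \left(1 + 2 A\right)$)
$\left(S{\left(32 \right)} - 21130\right) + y{\left(-138,-77 \right)} = \left(15 - 21130\right) - - 77 \left(1 + 2 \left(-138\right)\right) = -21115 - - 77 \left(1 - 276\right) = -21115 - \left(-77\right) \left(-275\right) = -21115 - 21175 = -42290$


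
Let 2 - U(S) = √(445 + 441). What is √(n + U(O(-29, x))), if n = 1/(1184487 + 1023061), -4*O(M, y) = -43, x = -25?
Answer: √(49727237511 - 24863613124*√886)/157682 ≈ 5.2693*I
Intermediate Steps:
O(M, y) = 43/4 (O(M, y) = -¼*(-43) = 43/4)
n = 1/2207548 ≈ 4.5299e-7
U(S) = 2 - √886 (U(S) = 2 - √(445 + 441) = 2 - √886)
√(n + U(O(-29, x))) = √(1/2207548 + (2 - √886)) = √(4415097/2207548 - √886)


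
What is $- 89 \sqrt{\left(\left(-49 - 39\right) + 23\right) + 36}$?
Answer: $- 89 i \sqrt{29} \approx - 479.28 i$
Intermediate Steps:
$- 89 \sqrt{\left(\left(-49 - 39\right) + 23\right) + 36} = - 89 \sqrt{\left(-88 + 23\right) + 36} = - 89 \sqrt{-65 + 36} = - 89 \sqrt{-29} = - 89 i \sqrt{29}$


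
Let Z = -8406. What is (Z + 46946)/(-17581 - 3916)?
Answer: -38540/21497 ≈ -1.7928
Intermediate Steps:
(Z + 46946)/(-17581 - 3916) = (-8406 + 46946)/(-17581 - 3916) = 38540/(-21497) = 38540*(-1/21497) = -38540/21497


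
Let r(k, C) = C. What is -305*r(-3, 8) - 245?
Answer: -2685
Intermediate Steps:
-305*r(-3, 8) - 245 = -305*8 - 245 = -2440 - 245 = -2685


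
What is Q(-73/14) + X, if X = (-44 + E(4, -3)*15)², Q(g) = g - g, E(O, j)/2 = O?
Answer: 5776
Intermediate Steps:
E(O, j) = 2*O
Q(g) = 0
X = 5776 (X = (-44 + (2*4)*15)² = (-44 + 8*15)² = (-44 + 120)² = 76² = 5776)
Q(-73/14) + X = 0 + 5776 = 5776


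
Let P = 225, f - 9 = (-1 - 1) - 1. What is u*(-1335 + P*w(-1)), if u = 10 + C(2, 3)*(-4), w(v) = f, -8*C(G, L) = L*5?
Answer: 525/2 ≈ 262.50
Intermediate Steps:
f = 6 (f = 9 + ((-1 - 1) - 1) = 9 + (-2 - 1) = 9 - 3 = 6)
C(G, L) = -5*L/8 (C(G, L) = -L*5/8 = -5*L/8)
w(v) = 6
u = 35/2 (u = 10 - 5/8*3*(-4) = 10 - 15/8*(-4) = 10 + 15/2 = 35/2 ≈ 17.500)
u*(-1335 + P*w(-1)) = 35*(-1335 + 225*6)/2 = 35*(-1335 + 1350)/2 = (35/2)*15 = 525/2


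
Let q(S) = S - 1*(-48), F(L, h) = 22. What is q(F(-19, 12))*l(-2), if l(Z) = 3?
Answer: 210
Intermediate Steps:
q(S) = 48 + S (q(S) = S + 48 = 48 + S)
q(F(-19, 12))*l(-2) = (48 + 22)*3 = 70*3 = 210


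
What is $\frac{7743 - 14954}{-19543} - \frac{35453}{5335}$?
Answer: $- \frac{59489754}{9478355} \approx -6.2764$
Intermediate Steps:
$\frac{7743 - 14954}{-19543} - \frac{35453}{5335} = \left(-7211\right) \left(- \frac{1}{19543}\right) - \frac{3223}{485} = \frac{7211}{19543} - \frac{3223}{485} = - \frac{59489754}{9478355}$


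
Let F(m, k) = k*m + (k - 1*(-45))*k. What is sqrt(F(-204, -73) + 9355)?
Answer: sqrt(26291) ≈ 162.15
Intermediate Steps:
F(m, k) = k*m + k*(45 + k) (F(m, k) = k*m + (k + 45)*k = k*m + (45 + k)*k = k*m + k*(45 + k))
sqrt(F(-204, -73) + 9355) = sqrt(-73*(45 - 73 - 204) + 9355) = sqrt(-73*(-232) + 9355) = sqrt(16936 + 9355) = sqrt(26291)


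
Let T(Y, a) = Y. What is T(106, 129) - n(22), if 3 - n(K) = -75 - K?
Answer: 6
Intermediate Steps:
n(K) = 78 + K (n(K) = 3 - (-75 - K) = 3 + (75 + K) = 78 + K)
T(106, 129) - n(22) = 106 - (78 + 22) = 106 - 1*100 = 106 - 100 = 6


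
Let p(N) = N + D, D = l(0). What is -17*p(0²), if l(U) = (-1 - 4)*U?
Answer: 0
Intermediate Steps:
l(U) = -5*U
D = 0 (D = -5*0 = 0)
p(N) = N (p(N) = N + 0 = N)
-17*p(0²) = -17*0² = -17*0 = 0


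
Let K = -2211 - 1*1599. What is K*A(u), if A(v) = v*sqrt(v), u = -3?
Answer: 11430*I*sqrt(3) ≈ 19797.0*I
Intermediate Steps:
K = -3810 (K = -2211 - 1599 = -3810)
A(v) = v**(3/2)
K*A(u) = -(-11430)*I*sqrt(3) = 11430*I*sqrt(3)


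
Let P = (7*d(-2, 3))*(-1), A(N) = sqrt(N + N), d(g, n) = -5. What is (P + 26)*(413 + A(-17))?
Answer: 25193 + 61*I*sqrt(34) ≈ 25193.0 + 355.69*I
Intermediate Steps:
A(N) = sqrt(2)*sqrt(N) (A(N) = sqrt(2*N) = sqrt(2)*sqrt(N))
P = 35 (P = (7*(-5))*(-1) = -35*(-1) = 35)
(P + 26)*(413 + A(-17)) = (35 + 26)*(413 + sqrt(2)*sqrt(-17)) = 61*(413 + sqrt(2)*(I*sqrt(17))) = 61*(413 + I*sqrt(34)) = 25193 + 61*I*sqrt(34)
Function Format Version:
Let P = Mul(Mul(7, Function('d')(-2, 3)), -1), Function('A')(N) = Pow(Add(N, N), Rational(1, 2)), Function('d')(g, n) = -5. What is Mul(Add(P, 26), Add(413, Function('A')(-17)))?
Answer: Add(25193, Mul(61, I, Pow(34, Rational(1, 2)))) ≈ Add(25193., Mul(355.69, I))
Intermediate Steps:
Function('A')(N) = Mul(Pow(2, Rational(1, 2)), Pow(N, Rational(1, 2))) (Function('A')(N) = Pow(Mul(2, N), Rational(1, 2)) = Mul(Pow(2, Rational(1, 2)), Pow(N, Rational(1, 2))))
P = 35 (P = Mul(Mul(7, -5), -1) = Mul(-35, -1) = 35)
Mul(Add(P, 26), Add(413, Function('A')(-17))) = Mul(Add(35, 26), Add(413, Mul(Pow(2, Rational(1, 2)), Pow(-17, Rational(1, 2))))) = Mul(61, Add(413, Mul(Pow(2, Rational(1, 2)), Mul(I, Pow(17, Rational(1, 2)))))) = Mul(61, Add(413, Mul(I, Pow(34, Rational(1, 2))))) = Add(25193, Mul(61, I, Pow(34, Rational(1, 2))))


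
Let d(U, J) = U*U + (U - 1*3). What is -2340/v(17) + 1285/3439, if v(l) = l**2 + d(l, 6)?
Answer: -1821635/508972 ≈ -3.5790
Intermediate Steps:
d(U, J) = -3 + U + U**2 (d(U, J) = U**2 + (U - 3) = U**2 + (-3 + U) = -3 + U + U**2)
v(l) = -3 + l + 2*l**2 (v(l) = l**2 + (-3 + l + l**2) = -3 + l + 2*l**2)
-2340/v(17) + 1285/3439 = -2340/(-3 + 17 + 2*17**2) + 1285/3439 = -2340/(-3 + 17 + 2*289) + 1285*(1/3439) = -2340/(-3 + 17 + 578) + 1285/3439 = -2340/592 + 1285/3439 = -2340*1/592 + 1285/3439 = -585/148 + 1285/3439 = -1821635/508972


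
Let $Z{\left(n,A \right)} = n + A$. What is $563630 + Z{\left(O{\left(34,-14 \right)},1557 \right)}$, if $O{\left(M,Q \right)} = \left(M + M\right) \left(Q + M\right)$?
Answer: $566547$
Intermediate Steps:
$O{\left(M,Q \right)} = 2 M \left(M + Q\right)$
$Z{\left(n,A \right)} = A + n$
$563630 + Z{\left(O{\left(34,-14 \right)},1557 \right)} = 563630 + \left(1557 + 2 \cdot 34 \left(34 - 14\right)\right) = 563630 + \left(1557 + 2 \cdot 34 \cdot 20\right) = 563630 + \left(1557 + 1360\right) = 563630 + 2917 = 566547$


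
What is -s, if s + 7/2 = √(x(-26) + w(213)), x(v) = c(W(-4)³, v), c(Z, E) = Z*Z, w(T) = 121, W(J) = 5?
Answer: 7/2 - √15746 ≈ -121.98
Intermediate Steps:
c(Z, E) = Z²
x(v) = 15625 (x(v) = (5³)² = 125² = 15625)
s = -7/2 + √15746 (s = -7/2 + √(15625 + 121) = -7/2 + √15746 ≈ 121.98)
-s = -(-7/2 + √15746) = 7/2 - √15746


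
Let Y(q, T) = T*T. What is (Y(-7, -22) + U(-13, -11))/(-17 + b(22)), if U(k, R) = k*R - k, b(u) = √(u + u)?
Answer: -2176/49 - 256*√11/49 ≈ -61.736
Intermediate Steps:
b(u) = √2*√u (b(u) = √(2*u) = √2*√u)
U(k, R) = -k + R*k (U(k, R) = R*k - k = -k + R*k)
Y(q, T) = T²
(Y(-7, -22) + U(-13, -11))/(-17 + b(22)) = ((-22)² - 13*(-1 - 11))/(-17 + √2*√22) = (484 - 13*(-12))/(-17 + 2*√11) = (484 + 156)/(-17 + 2*√11) = 640/(-17 + 2*√11)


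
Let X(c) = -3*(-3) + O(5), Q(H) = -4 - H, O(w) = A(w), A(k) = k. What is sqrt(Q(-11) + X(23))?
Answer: sqrt(21) ≈ 4.5826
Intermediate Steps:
O(w) = w
X(c) = 14 (X(c) = -3*(-3) + 5 = 9 + 5 = 14)
sqrt(Q(-11) + X(23)) = sqrt((-4 - 1*(-11)) + 14) = sqrt((-4 + 11) + 14) = sqrt(7 + 14) = sqrt(21)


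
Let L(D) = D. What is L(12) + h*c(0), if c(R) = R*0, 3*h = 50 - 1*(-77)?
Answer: 12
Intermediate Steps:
h = 127/3 (h = (50 - 1*(-77))/3 = (50 + 77)/3 = (⅓)*127 = 127/3 ≈ 42.333)
c(R) = 0
L(12) + h*c(0) = 12 + (127/3)*0 = 12 + 0 = 12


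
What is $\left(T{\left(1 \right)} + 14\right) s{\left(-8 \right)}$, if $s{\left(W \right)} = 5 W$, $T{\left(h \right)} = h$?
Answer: $-600$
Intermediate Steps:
$\left(T{\left(1 \right)} + 14\right) s{\left(-8 \right)} = \left(1 + 14\right) 5 \left(-8\right) = 15 \left(-40\right) = -600$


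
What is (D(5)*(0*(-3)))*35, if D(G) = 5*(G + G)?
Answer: 0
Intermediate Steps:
D(G) = 10*G (D(G) = 5*(2*G) = 10*G)
(D(5)*(0*(-3)))*35 = ((10*5)*(0*(-3)))*35 = (50*0)*35 = 0*35 = 0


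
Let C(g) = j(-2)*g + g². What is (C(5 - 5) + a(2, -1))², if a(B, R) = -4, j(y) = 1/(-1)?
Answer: 16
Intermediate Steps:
j(y) = -1
C(g) = g² - g (C(g) = -g + g² = g² - g)
(C(5 - 5) + a(2, -1))² = ((5 - 5)*(-1 + (5 - 5)) - 4)² = (0*(-1 + 0) - 4)² = (0*(-1) - 4)² = (0 - 4)² = (-4)² = 16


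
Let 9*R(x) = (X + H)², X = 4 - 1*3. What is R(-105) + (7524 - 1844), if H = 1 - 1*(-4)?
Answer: 5684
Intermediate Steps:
H = 5 (H = 1 + 4 = 5)
X = 1 (X = 4 - 3 = 1)
R(x) = 4 (R(x) = (1 + 5)²/9 = (⅑)*6² = (⅑)*36 = 4)
R(-105) + (7524 - 1844) = 4 + (7524 - 1844) = 4 + 5680 = 5684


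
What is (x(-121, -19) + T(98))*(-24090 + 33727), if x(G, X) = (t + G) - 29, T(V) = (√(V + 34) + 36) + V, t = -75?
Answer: -876967 + 19274*√33 ≈ -7.6625e+5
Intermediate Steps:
T(V) = 36 + V + √(34 + V) (T(V) = (√(34 + V) + 36) + V = (36 + √(34 + V)) + V = 36 + V + √(34 + V))
x(G, X) = -104 + G (x(G, X) = (-75 + G) - 29 = -104 + G)
(x(-121, -19) + T(98))*(-24090 + 33727) = ((-104 - 121) + (36 + 98 + √(34 + 98)))*(-24090 + 33727) = (-225 + (36 + 98 + √132))*9637 = (-225 + (36 + 98 + 2*√33))*9637 = (-225 + (134 + 2*√33))*9637 = (-91 + 2*√33)*9637 = -876967 + 19274*√33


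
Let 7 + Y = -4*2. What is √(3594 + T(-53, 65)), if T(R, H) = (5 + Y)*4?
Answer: √3554 ≈ 59.615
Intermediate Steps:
Y = -15 (Y = -7 - 4*2 = -7 - 8 = -15)
T(R, H) = -40 (T(R, H) = (5 - 15)*4 = -10*4 = -40)
√(3594 + T(-53, 65)) = √(3594 - 40) = √3554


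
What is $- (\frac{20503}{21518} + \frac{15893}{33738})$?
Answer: $- \frac{1273049}{894057} \approx -1.4239$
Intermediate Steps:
$- (\frac{20503}{21518} + \frac{15893}{33738}) = - (20503 \cdot \frac{1}{21518} + 15893 \cdot \frac{1}{33738}) = - (\frac{101}{106} + \frac{15893}{33738}) = \left(-1\right) \frac{1273049}{894057} = - \frac{1273049}{894057}$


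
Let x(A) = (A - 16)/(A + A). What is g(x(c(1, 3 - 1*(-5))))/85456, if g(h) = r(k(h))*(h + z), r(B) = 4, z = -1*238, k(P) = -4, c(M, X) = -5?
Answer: -337/30520 ≈ -0.011042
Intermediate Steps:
z = -238
x(A) = (-16 + A)/(2*A) (x(A) = (-16 + A)/((2*A)) = (-16 + A)*(1/(2*A)) = (-16 + A)/(2*A))
g(h) = -952 + 4*h (g(h) = 4*(h - 238) = 4*(-238 + h) = -952 + 4*h)
g(x(c(1, 3 - 1*(-5))))/85456 = (-952 + 4*((½)*(-16 - 5)/(-5)))/85456 = (-952 + 4*((½)*(-⅕)*(-21)))*(1/85456) = (-952 + 4*(21/10))*(1/85456) = (-952 + 42/5)*(1/85456) = -4718/5*1/85456 = -337/30520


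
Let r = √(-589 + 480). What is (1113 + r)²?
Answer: (1113 + I*√109)² ≈ 1.2387e+6 + 2.324e+4*I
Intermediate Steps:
r = I*√109 (r = √(-109) = I*√109 ≈ 10.44*I)
(1113 + r)² = (1113 + I*√109)²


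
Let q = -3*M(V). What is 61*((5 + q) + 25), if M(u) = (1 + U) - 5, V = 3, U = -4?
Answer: 3294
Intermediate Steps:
M(u) = -8 (M(u) = (1 - 4) - 5 = -3 - 5 = -8)
q = 24 (q = -3*(-8) = 24)
61*((5 + q) + 25) = 61*((5 + 24) + 25) = 61*(29 + 25) = 61*54 = 3294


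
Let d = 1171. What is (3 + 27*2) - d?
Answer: -1114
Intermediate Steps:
(3 + 27*2) - d = (3 + 27*2) - 1*1171 = (3 + 54) - 1171 = 57 - 1171 = -1114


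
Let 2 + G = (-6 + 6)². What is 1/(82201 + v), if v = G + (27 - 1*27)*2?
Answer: 1/82199 ≈ 1.2166e-5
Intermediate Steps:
G = -2 (G = -2 + (-6 + 6)² = -2 + 0² = -2 + 0 = -2)
v = -2 (v = -2 + (27 - 1*27)*2 = -2 + (27 - 27)*2 = -2 + 0*2 = -2 + 0 = -2)
1/(82201 + v) = 1/(82201 - 2) = 1/82199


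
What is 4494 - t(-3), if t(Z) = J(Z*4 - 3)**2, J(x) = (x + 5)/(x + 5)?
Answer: 4493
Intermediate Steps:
J(x) = 1 (J(x) = (5 + x)/(5 + x) = 1)
t(Z) = 1 (t(Z) = 1**2 = 1)
4494 - t(-3) = 4494 - 1*1 = 4494 - 1 = 4493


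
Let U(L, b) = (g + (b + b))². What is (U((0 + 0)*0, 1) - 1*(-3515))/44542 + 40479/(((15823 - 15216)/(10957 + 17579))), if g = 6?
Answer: 51450855847701/27036994 ≈ 1.9030e+6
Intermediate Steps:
U(L, b) = (6 + 2*b)² (U(L, b) = (6 + (b + b))² = (6 + 2*b)²)
(U((0 + 0)*0, 1) - 1*(-3515))/44542 + 40479/(((15823 - 15216)/(10957 + 17579))) = (4*(3 + 1)² - 1*(-3515))/44542 + 40479/(((15823 - 15216)/(10957 + 17579))) = (4*4² + 3515)*(1/44542) + 40479/((607/28536)) = (4*16 + 3515)*(1/44542) + 40479/((607*(1/28536))) = (64 + 3515)*(1/44542) + 40479/(607/28536) = 3579*(1/44542) + 40479*(28536/607) = 3579/44542 + 1155108744/607 = 51450855847701/27036994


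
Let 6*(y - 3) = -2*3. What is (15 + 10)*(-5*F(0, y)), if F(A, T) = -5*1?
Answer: 625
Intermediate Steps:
y = 2 (y = 3 + (-2*3)/6 = 3 + (1/6)*(-6) = 3 - 1 = 2)
F(A, T) = -5
(15 + 10)*(-5*F(0, y)) = (15 + 10)*(-5*(-5)) = 25*25 = 625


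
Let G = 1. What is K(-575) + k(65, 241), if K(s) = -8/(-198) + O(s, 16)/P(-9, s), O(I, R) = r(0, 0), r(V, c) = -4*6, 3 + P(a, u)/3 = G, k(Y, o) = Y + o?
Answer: 30694/99 ≈ 310.04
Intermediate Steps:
P(a, u) = -6 (P(a, u) = -9 + 3*1 = -9 + 3 = -6)
r(V, c) = -24
O(I, R) = -24
K(s) = 400/99 (K(s) = -8/(-198) - 24/(-6) = -8*(-1/198) - 24*(-⅙) = 4/99 + 4 = 400/99)
K(-575) + k(65, 241) = 400/99 + (65 + 241) = 400/99 + 306 = 30694/99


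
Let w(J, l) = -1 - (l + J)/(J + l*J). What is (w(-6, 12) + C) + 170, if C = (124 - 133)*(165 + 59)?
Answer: -24010/13 ≈ -1846.9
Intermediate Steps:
C = -2016 (C = -9*224 = -2016)
w(J, l) = -1 - (J + l)/(J + J*l)
(w(-6, 12) + C) + 170 = ((-1*12 - 2*(-6) - 1*(-6)*12)/((-6)*(1 + 12)) - 2016) + 170 = (-⅙*(-12 + 12 + 72)/13 - 2016) + 170 = (-⅙*1/13*72 - 2016) + 170 = (-12/13 - 2016) + 170 = -26220/13 + 170 = -24010/13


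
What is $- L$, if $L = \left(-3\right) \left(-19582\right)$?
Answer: $-58746$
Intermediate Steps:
$L = 58746$
$- L = \left(-1\right) 58746 = -58746$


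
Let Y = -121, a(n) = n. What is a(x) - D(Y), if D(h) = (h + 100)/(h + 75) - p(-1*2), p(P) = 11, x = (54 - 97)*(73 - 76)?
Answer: 6419/46 ≈ 139.54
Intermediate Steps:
x = 129 (x = -43*(-3) = 129)
D(h) = -11 + (100 + h)/(75 + h) (D(h) = (h + 100)/(h + 75) - 1*11 = (100 + h)/(75 + h) - 11 = -11 + (100 + h)/(75 + h))
a(x) - D(Y) = 129 - 5*(-145 - 2*(-121))/(75 - 121) = 129 - 5*(-145 + 242)/(-46) = 129 - 5*(-1)*97/46 = 129 - 1*(-485/46) = 129 + 485/46 = 6419/46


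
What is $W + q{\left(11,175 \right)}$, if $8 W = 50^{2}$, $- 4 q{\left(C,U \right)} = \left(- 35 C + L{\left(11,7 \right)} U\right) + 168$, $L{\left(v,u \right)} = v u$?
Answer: $-3002$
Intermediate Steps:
$L{\left(v,u \right)} = u v$
$q{\left(C,U \right)} = -42 - \frac{77 U}{4} + \frac{35 C}{4}$ ($q{\left(C,U \right)} = - \frac{\left(- 35 C + 7 \cdot 11 U\right) + 168}{4} = - \frac{\left(- 35 C + 77 U\right) + 168}{4} = - \frac{168 - 35 C + 77 U}{4} = -42 - \frac{77 U}{4} + \frac{35 C}{4}$)
$W = \frac{625}{2}$ ($W = \frac{50^{2}}{8} = \frac{1}{8} \cdot 2500 = \frac{625}{2} \approx 312.5$)
$W + q{\left(11,175 \right)} = \frac{625}{2} - \frac{6629}{2} = -3002$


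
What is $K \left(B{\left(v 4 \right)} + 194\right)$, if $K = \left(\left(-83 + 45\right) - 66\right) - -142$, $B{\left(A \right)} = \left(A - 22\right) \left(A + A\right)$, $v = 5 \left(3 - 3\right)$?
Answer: $7372$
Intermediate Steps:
$v = 0$ ($v = 5 \cdot 0 = 0$)
$B{\left(A \right)} = 2 A \left(-22 + A\right)$ ($B{\left(A \right)} = \left(-22 + A\right) 2 A = 2 A \left(-22 + A\right)$)
$K = 38$ ($K = \left(-38 - 66\right) + 142 = -104 + 142 = 38$)
$K \left(B{\left(v 4 \right)} + 194\right) = 38 \left(2 \cdot 0 \cdot 4 \left(-22 + 0 \cdot 4\right) + 194\right) = 38 \left(2 \cdot 0 \left(-22 + 0\right) + 194\right) = 38 \left(2 \cdot 0 \left(-22\right) + 194\right) = 38 \left(0 + 194\right) = 38 \cdot 194 = 7372$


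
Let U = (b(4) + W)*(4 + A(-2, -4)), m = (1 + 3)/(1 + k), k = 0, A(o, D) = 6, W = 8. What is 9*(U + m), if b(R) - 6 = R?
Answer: 1656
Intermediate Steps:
b(R) = 6 + R
m = 4 (m = (1 + 3)/(1 + 0) = 4/1 = 4*1 = 4)
U = 180 (U = ((6 + 4) + 8)*(4 + 6) = (10 + 8)*10 = 18*10 = 180)
9*(U + m) = 9*(180 + 4) = 9*184 = 1656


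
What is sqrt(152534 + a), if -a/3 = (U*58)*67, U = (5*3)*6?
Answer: I*sqrt(896686) ≈ 946.94*I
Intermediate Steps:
U = 90 (U = 15*6 = 90)
a = -1049220 (a = -3*90*58*67 = -15660*67 = -3*349740 = -1049220)
sqrt(152534 + a) = sqrt(152534 - 1049220) = sqrt(-896686) = I*sqrt(896686)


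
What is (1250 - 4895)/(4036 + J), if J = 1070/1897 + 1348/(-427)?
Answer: -421788465/466733774 ≈ -0.90370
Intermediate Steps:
J = -300038/115717 (J = 1070*(1/1897) + 1348*(-1/427) = 1070/1897 - 1348/427 = -300038/115717 ≈ -2.5929)
(1250 - 4895)/(4036 + J) = (1250 - 4895)/(4036 - 300038/115717) = -3645/466733774/115717 = -3645*115717/466733774 = -421788465/466733774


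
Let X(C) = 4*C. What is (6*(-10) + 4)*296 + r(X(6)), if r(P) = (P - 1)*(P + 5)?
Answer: -15909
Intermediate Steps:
r(P) = (-1 + P)*(5 + P)
(6*(-10) + 4)*296 + r(X(6)) = (6*(-10) + 4)*296 + (-5 + (4*6)² + 4*(4*6)) = (-60 + 4)*296 + (-5 + 24² + 4*24) = -56*296 + (-5 + 576 + 96) = -16576 + 667 = -15909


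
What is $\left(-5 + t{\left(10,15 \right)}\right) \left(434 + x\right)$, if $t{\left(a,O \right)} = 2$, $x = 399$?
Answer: $-2499$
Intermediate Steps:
$\left(-5 + t{\left(10,15 \right)}\right) \left(434 + x\right) = \left(-5 + 2\right) \left(434 + 399\right) = \left(-3\right) 833 = -2499$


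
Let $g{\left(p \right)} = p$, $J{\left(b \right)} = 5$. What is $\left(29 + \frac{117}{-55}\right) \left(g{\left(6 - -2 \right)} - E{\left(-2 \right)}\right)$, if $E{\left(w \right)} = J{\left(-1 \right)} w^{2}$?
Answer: $- \frac{17736}{55} \approx -322.47$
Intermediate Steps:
$E{\left(w \right)} = 5 w^{2}$
$\left(29 + \frac{117}{-55}\right) \left(g{\left(6 - -2 \right)} - E{\left(-2 \right)}\right) = \left(29 + \frac{117}{-55}\right) \left(\left(6 - -2\right) - 5 \left(-2\right)^{2}\right) = \left(29 + 117 \left(- \frac{1}{55}\right)\right) \left(\left(6 + 2\right) - 5 \cdot 4\right) = \left(29 - \frac{117}{55}\right) \left(8 - 20\right) = \frac{1478 \left(8 - 20\right)}{55} = \frac{1478}{55} \left(-12\right) = - \frac{17736}{55}$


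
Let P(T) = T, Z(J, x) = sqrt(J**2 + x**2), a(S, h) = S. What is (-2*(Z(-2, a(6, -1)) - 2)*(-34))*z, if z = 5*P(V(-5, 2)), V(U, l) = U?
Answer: 3400 - 3400*sqrt(10) ≈ -7351.7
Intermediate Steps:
z = -25 (z = 5*(-5) = -25)
(-2*(Z(-2, a(6, -1)) - 2)*(-34))*z = (-2*(sqrt((-2)**2 + 6**2) - 2)*(-34))*(-25) = (-2*(sqrt(4 + 36) - 2)*(-34))*(-25) = (-2*(sqrt(40) - 2)*(-34))*(-25) = (-2*(2*sqrt(10) - 2)*(-34))*(-25) = (-2*(-2 + 2*sqrt(10))*(-34))*(-25) = ((4 - 4*sqrt(10))*(-34))*(-25) = (-136 + 136*sqrt(10))*(-25) = 3400 - 3400*sqrt(10)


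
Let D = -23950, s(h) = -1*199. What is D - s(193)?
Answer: -23751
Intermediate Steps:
s(h) = -199
D - s(193) = -23950 - 1*(-199) = -23950 + 199 = -23751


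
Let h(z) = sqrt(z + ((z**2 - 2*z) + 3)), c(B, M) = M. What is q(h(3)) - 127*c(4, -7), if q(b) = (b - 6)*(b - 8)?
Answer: 904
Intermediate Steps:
h(z) = sqrt(3 + z**2 - z) (h(z) = sqrt(z + (3 + z**2 - 2*z)) = sqrt(3 + z**2 - z))
q(b) = (-8 + b)*(-6 + b) (q(b) = (-6 + b)*(-8 + b) = (-8 + b)*(-6 + b))
q(h(3)) - 127*c(4, -7) = (48 + (sqrt(3 + 3**2 - 1*3))**2 - 14*sqrt(3 + 3**2 - 1*3)) - 127*(-7) = (48 + (sqrt(3 + 9 - 3))**2 - 14*sqrt(3 + 9 - 3)) + 889 = (48 + (sqrt(9))**2 - 14*sqrt(9)) + 889 = (48 + 3**2 - 14*3) + 889 = (48 + 9 - 42) + 889 = 15 + 889 = 904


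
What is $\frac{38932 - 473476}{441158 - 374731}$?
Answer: $- \frac{434544}{66427} \approx -6.5417$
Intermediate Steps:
$\frac{38932 - 473476}{441158 - 374731} = - \frac{434544}{66427}$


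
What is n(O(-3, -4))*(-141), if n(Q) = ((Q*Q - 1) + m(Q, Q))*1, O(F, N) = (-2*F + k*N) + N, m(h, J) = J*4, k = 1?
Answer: 705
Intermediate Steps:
m(h, J) = 4*J
O(F, N) = -2*F + 2*N (O(F, N) = (-2*F + 1*N) + N = (-2*F + N) + N = (N - 2*F) + N = -2*F + 2*N)
n(Q) = -1 + Q**2 + 4*Q (n(Q) = ((Q*Q - 1) + 4*Q)*1 = ((Q**2 - 1) + 4*Q)*1 = ((-1 + Q**2) + 4*Q)*1 = (-1 + Q**2 + 4*Q)*1 = -1 + Q**2 + 4*Q)
n(O(-3, -4))*(-141) = (-1 + (-2*(-3) + 2*(-4))**2 + 4*(-2*(-3) + 2*(-4)))*(-141) = (-1 + (6 - 8)**2 + 4*(6 - 8))*(-141) = (-1 + (-2)**2 + 4*(-2))*(-141) = (-1 + 4 - 8)*(-141) = -5*(-141) = 705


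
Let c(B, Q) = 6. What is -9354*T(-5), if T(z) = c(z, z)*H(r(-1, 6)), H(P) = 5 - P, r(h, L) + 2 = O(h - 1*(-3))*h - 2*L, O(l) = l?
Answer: -1178604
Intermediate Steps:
r(h, L) = -2 - 2*L + h*(3 + h) (r(h, L) = -2 + ((h - 1*(-3))*h - 2*L) = -2 + ((h + 3)*h - 2*L) = -2 + ((3 + h)*h - 2*L) = -2 + (h*(3 + h) - 2*L) = -2 + (-2*L + h*(3 + h)) = -2 - 2*L + h*(3 + h))
T(z) = 126 (T(z) = 6*(5 - (-2 - 2*6 - (3 - 1))) = 6*(5 - (-2 - 12 - 1*2)) = 6*(5 - (-2 - 12 - 2)) = 6*(5 - 1*(-16)) = 6*(5 + 16) = 6*21 = 126)
-9354*T(-5) = -9354*126 = -1178604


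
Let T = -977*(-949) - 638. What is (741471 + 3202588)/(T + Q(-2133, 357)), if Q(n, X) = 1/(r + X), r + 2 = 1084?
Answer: 5675500901/1333283866 ≈ 4.2568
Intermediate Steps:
r = 1082 (r = -2 + 1084 = 1082)
Q(n, X) = 1/(1082 + X)
T = 926535 (T = 927173 - 638 = 926535)
(741471 + 3202588)/(T + Q(-2133, 357)) = (741471 + 3202588)/(926535 + 1/(1082 + 357)) = 3944059/(926535 + 1/1439) = 3944059/(1333283866/1439) = 3944059*(1439/1333283866) = 5675500901/1333283866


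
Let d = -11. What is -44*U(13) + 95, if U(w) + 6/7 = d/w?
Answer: 15465/91 ≈ 169.95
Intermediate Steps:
U(w) = -6/7 - 11/w
-44*U(13) + 95 = -44*(-6/7 - 11/13) + 95 = -44*(-155/91) + 95 = 6820/91 + 95 = 15465/91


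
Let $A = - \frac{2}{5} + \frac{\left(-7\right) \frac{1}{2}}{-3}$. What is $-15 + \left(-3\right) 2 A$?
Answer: $- \frac{98}{5} \approx -19.6$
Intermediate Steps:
$A = \frac{23}{30}$ ($A = \left(-2\right) \frac{1}{5} + \left(-7\right) \frac{1}{2} \left(- \frac{1}{3}\right) = - \frac{2}{5} - - \frac{7}{6} = - \frac{2}{5} + \frac{7}{6} = \frac{23}{30} \approx 0.76667$)
$-15 + \left(-3\right) 2 A = -15 + \left(-3\right) 2 \cdot \frac{23}{30} = -15 - \frac{23}{5} = - \frac{98}{5}$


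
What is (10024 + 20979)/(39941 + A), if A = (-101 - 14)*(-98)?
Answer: 31003/51211 ≈ 0.60540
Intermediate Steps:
A = 11270 (A = -115*(-98) = 11270)
(10024 + 20979)/(39941 + A) = (10024 + 20979)/(39941 + 11270) = 31003/51211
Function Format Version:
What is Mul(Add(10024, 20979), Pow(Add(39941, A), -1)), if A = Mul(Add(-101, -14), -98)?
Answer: Rational(31003, 51211) ≈ 0.60540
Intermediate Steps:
A = 11270 (A = Mul(-115, -98) = 11270)
Mul(Add(10024, 20979), Pow(Add(39941, A), -1)) = Mul(Add(10024, 20979), Pow(Add(39941, 11270), -1)) = Mul(31003, Pow(51211, -1)) = Mul(31003, Rational(1, 51211)) = Rational(31003, 51211)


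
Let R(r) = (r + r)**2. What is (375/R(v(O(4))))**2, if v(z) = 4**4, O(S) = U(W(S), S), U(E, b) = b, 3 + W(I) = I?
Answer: 140625/68719476736 ≈ 2.0464e-6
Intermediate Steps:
W(I) = -3 + I
O(S) = S
v(z) = 256
R(r) = 4*r**2 (R(r) = (2*r)**2 = 4*r**2)
(375/R(v(O(4))))**2 = (375/((4*256**2)))**2 = (375/((4*65536)))**2 = (375/262144)**2 = 140625/68719476736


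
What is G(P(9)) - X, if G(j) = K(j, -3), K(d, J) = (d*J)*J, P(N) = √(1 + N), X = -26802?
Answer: 26802 + 9*√10 ≈ 26830.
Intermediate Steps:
K(d, J) = d*J² (K(d, J) = (J*d)*J = d*J²)
G(j) = 9*j (G(j) = j*(-3)² = j*9 = 9*j)
G(P(9)) - X = 9*√(1 + 9) - 1*(-26802) = 9*√10 + 26802 = 26802 + 9*√10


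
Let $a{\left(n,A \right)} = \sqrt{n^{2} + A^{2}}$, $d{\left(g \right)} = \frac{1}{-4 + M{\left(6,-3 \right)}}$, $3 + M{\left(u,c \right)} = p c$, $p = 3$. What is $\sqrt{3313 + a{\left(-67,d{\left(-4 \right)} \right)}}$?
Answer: $\frac{\sqrt{53008 + \sqrt{1149185}}}{4} \approx 58.138$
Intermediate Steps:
$M{\left(u,c \right)} = -3 + 3 c$
$d{\left(g \right)} = - \frac{1}{16}$ ($d{\left(g \right)} = \frac{1}{-4 + \left(-3 + 3 \left(-3\right)\right)} = \frac{1}{-4 - 12} = \frac{1}{-16} = - \frac{1}{16}$)
$a{\left(n,A \right)} = \sqrt{A^{2} + n^{2}}$
$\sqrt{3313 + a{\left(-67,d{\left(-4 \right)} \right)}} = \sqrt{3313 + \sqrt{\left(- \frac{1}{16}\right)^{2} + \left(-67\right)^{2}}} = \sqrt{3313 + \sqrt{\frac{1}{256} + 4489}} = \sqrt{3313 + \sqrt{\frac{1149185}{256}}} = \sqrt{3313 + \frac{\sqrt{1149185}}{16}}$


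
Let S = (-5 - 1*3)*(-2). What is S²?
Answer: 256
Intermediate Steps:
S = 16 (S = (-5 - 3)*(-2) = -8*(-2) = 16)
S² = 16² = 256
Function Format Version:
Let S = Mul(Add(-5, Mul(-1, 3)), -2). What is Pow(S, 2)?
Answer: 256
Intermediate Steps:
S = 16 (S = Mul(Add(-5, -3), -2) = Mul(-8, -2) = 16)
Pow(S, 2) = Pow(16, 2) = 256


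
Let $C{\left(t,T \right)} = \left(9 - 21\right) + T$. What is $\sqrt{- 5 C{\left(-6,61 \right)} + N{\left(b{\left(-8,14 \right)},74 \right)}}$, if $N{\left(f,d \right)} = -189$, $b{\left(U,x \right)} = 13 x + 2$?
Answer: $i \sqrt{434} \approx 20.833 i$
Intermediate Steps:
$b{\left(U,x \right)} = 2 + 13 x$
$C{\left(t,T \right)} = -12 + T$
$\sqrt{- 5 C{\left(-6,61 \right)} + N{\left(b{\left(-8,14 \right)},74 \right)}} = \sqrt{- 5 \left(-12 + 61\right) - 189} = \sqrt{\left(-5\right) 49 - 189} = \sqrt{-245 - 189} = \sqrt{-434} = i \sqrt{434}$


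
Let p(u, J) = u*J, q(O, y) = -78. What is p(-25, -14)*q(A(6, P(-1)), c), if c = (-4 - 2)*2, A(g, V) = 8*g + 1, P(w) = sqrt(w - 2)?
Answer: -27300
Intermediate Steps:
P(w) = sqrt(-2 + w)
A(g, V) = 1 + 8*g
c = -12 (c = -6*2 = -12)
p(u, J) = J*u
p(-25, -14)*q(A(6, P(-1)), c) = -14*(-25)*(-78) = 350*(-78) = -27300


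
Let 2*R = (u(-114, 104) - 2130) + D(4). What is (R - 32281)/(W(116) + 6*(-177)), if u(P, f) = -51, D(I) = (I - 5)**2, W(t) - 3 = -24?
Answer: 33371/1083 ≈ 30.813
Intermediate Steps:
W(t) = -21 (W(t) = 3 - 24 = -21)
D(I) = (-5 + I)**2
R = -1090 (R = ((-51 - 2130) + (-5 + 4)**2)/2 = (-2181 + (-1)**2)/2 = (-2181 + 1)/2 = (1/2)*(-2180) = -1090)
(R - 32281)/(W(116) + 6*(-177)) = (-1090 - 32281)/(-21 + 6*(-177)) = -33371/(-21 - 1062) = -33371/(-1083) = -33371*(-1/1083) = 33371/1083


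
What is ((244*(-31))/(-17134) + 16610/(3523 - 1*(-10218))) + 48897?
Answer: 2932403157/59969 ≈ 48899.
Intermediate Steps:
((244*(-31))/(-17134) + 16610/(3523 - 1*(-10218))) + 48897 = (-7564*(-1/17134) + 16610/(3523 + 10218)) + 48897 = (3782/8567 + 16610/13741) + 48897 = (3782/8567 + 16610*(1/13741)) + 48897 = (3782/8567 + 110/91) + 48897 = 98964/59969 + 48897 = 2932403157/59969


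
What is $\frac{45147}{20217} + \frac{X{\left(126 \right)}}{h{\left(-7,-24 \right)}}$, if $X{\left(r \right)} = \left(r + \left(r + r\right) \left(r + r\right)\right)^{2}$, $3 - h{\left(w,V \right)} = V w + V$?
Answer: $- \frac{9094901802397}{316733} \approx -2.8715 \cdot 10^{7}$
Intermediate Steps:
$h{\left(w,V \right)} = 3 - V - V w$ ($h{\left(w,V \right)} = 3 - \left(V w + V\right) = 3 - \left(V + V w\right) = 3 - V - V w$)
$X{\left(r \right)} = \left(r + 4 r^{2}\right)^{2}$ ($X{\left(r \right)} = \left(r + 2 r 2 r\right)^{2} = \left(r + 4 r^{2}\right)^{2}$)
$\frac{45147}{20217} + \frac{X{\left(126 \right)}}{h{\left(-7,-24 \right)}} = \frac{45147}{20217} + \frac{126^{2} \left(1 + 4 \cdot 126\right)^{2}}{3 - -24 - \left(-24\right) \left(-7\right)} = 45147 \cdot \frac{1}{20217} + \frac{15876 \left(1 + 504\right)^{2}}{3 + 24 - 168} = \frac{15049}{6739} + \frac{15876 \cdot 505^{2}}{-141} = \frac{15049}{6739} + 15876 \cdot 255025 \left(- \frac{1}{141}\right) = \frac{15049}{6739} + 4048776900 \left(- \frac{1}{141}\right) = \frac{15049}{6739} - \frac{1349592300}{47} = - \frac{9094901802397}{316733}$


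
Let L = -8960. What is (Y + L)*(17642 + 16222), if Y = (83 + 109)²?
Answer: 944941056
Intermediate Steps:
Y = 36864 (Y = 192² = 36864)
(Y + L)*(17642 + 16222) = (36864 - 8960)*(17642 + 16222) = 27904*33864 = 944941056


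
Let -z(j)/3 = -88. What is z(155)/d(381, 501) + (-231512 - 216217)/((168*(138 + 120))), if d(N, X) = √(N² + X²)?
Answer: -149243/14448 + 44*√44018/22009 ≈ -9.9102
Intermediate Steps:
z(j) = 264 (z(j) = -3*(-88) = 264)
z(155)/d(381, 501) + (-231512 - 216217)/((168*(138 + 120))) = 264/(√(381² + 501²)) + (-231512 - 216217)/((168*(138 + 120))) = 264/(√(145161 + 251001)) - 447729/(168*258) = 264/(√396162) - 447729/43344 = 264/((3*√44018)) - 447729*1/43344 = 264*(√44018/132054) - 149243/14448 = 44*√44018/22009 - 149243/14448 = -149243/14448 + 44*√44018/22009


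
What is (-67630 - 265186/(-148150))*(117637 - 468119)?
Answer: 1755760487704674/74075 ≈ 2.3702e+10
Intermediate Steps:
(-67630 - 265186/(-148150))*(117637 - 468119) = (-67630 - 265186*(-1/148150))*(-350482) = (-67630 + 132593/74075)*(-350482) = -5009559657/74075*(-350482) = 1755760487704674/74075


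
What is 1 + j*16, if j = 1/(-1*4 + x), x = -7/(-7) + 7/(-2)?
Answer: -19/13 ≈ -1.4615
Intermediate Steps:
x = -5/2 (x = -7*(-⅐) + 7*(-½) = 1 - 7/2 = -5/2 ≈ -2.5000)
j = -2/13 (j = 1/(-1*4 - 5/2) = 1/(-4 - 5/2) = 1/(-13/2) = -2/13 ≈ -0.15385)
1 + j*16 = 1 - 2/13*16 = 1 - 32/13 = -19/13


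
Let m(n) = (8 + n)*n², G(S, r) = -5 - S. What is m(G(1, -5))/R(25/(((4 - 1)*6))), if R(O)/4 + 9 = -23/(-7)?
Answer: -63/20 ≈ -3.1500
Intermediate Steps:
m(n) = n²*(8 + n)
R(O) = -160/7 (R(O) = -36 + 4*(-23/(-7)) = -36 + 4*(-23*(-⅐)) = -36 + 4*(23/7) = -36 + 92/7 = -160/7)
m(G(1, -5))/R(25/(((4 - 1)*6))) = ((-5 - 1*1)²*(8 + (-5 - 1*1)))/(-160/7) = ((-5 - 1)²*(8 + (-5 - 1)))*(-7/160) = ((-6)²*(8 - 6))*(-7/160) = (36*2)*(-7/160) = 72*(-7/160) = -63/20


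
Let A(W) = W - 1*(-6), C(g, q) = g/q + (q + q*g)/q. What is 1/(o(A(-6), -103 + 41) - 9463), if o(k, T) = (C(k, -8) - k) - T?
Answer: -1/9400 ≈ -0.00010638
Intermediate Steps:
C(g, q) = g/q + (q + g*q)/q
A(W) = 6 + W (A(W) = W + 6 = 6 + W)
o(k, T) = 1 - T - k/8 (o(k, T) = ((1 + k + k/(-8)) - k) - T = ((1 + k + k*(-1/8)) - k) - T = ((1 + k - k/8) - k) - T = ((1 + 7*k/8) - k) - T = (1 - k/8) - T = 1 - T - k/8)
1/(o(A(-6), -103 + 41) - 9463) = 1/((1 - (-103 + 41) - (6 - 6)/8) - 9463) = 1/((1 - 1*(-62) - 1/8*0) - 9463) = 1/((1 + 62 + 0) - 9463) = 1/(63 - 9463) = 1/(-9400) = -1/9400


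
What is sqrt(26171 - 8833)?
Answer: sqrt(17338) ≈ 131.67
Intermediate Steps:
sqrt(26171 - 8833) = sqrt(17338)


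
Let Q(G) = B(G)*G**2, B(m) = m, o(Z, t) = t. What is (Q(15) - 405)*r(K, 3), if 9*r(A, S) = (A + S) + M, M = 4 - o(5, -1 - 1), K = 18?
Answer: 8910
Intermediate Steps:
Q(G) = G**3 (Q(G) = G*G**2 = G**3)
M = 6 (M = 4 - (-1 - 1) = 4 - 1*(-2) = 4 + 2 = 6)
r(A, S) = 2/3 + A/9 + S/9 (r(A, S) = ((A + S) + 6)/9 = (6 + A + S)/9 = 2/3 + A/9 + S/9)
(Q(15) - 405)*r(K, 3) = (15**3 - 405)*(2/3 + (1/9)*18 + (1/9)*3) = (3375 - 405)*(2/3 + 2 + 1/3) = 2970*3 = 8910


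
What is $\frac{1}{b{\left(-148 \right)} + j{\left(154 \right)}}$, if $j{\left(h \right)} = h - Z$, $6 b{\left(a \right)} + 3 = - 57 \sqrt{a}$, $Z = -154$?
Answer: $\frac{1230}{431653} + \frac{76 i \sqrt{37}}{431653} \approx 0.0028495 + 0.001071 i$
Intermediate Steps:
$b{\left(a \right)} = - \frac{1}{2} - \frac{19 \sqrt{a}}{2}$ ($b{\left(a \right)} = - \frac{1}{2} + \frac{\left(-57\right) \sqrt{a}}{6} = - \frac{1}{2} - \frac{19 \sqrt{a}}{2}$)
$j{\left(h \right)} = 154 + h$ ($j{\left(h \right)} = h - -154 = h + 154 = 154 + h$)
$\frac{1}{b{\left(-148 \right)} + j{\left(154 \right)}} = \frac{1}{\left(- \frac{1}{2} - \frac{19 \sqrt{-148}}{2}\right) + \left(154 + 154\right)} = \frac{1}{\left(- \frac{1}{2} - \frac{19 \cdot 2 i \sqrt{37}}{2}\right) + 308} = \frac{1}{\left(- \frac{1}{2} - 19 i \sqrt{37}\right) + 308} = \frac{1}{\frac{615}{2} - 19 i \sqrt{37}}$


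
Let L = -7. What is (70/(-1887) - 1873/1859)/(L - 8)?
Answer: 3664481/52618995 ≈ 0.069642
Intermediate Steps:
(70/(-1887) - 1873/1859)/(L - 8) = (70/(-1887) - 1873/1859)/(-7 - 8) = (70*(-1/1887) - 1873*1/1859)/(-15) = (-70/1887 - 1873/1859)*(-1/15) = -3664481/3507933*(-1/15) = 3664481/52618995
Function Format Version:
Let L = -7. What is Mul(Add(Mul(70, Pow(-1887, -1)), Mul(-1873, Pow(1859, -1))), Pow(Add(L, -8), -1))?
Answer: Rational(3664481, 52618995) ≈ 0.069642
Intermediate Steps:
Mul(Add(Mul(70, Pow(-1887, -1)), Mul(-1873, Pow(1859, -1))), Pow(Add(L, -8), -1)) = Mul(Add(Mul(70, Pow(-1887, -1)), Mul(-1873, Pow(1859, -1))), Pow(Add(-7, -8), -1)) = Mul(Add(Mul(70, Rational(-1, 1887)), Mul(-1873, Rational(1, 1859))), Pow(-15, -1)) = Mul(Add(Rational(-70, 1887), Rational(-1873, 1859)), Rational(-1, 15)) = Mul(Rational(-3664481, 3507933), Rational(-1, 15)) = Rational(3664481, 52618995)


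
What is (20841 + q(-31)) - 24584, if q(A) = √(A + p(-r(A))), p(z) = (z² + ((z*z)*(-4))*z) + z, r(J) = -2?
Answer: -3743 + I*√57 ≈ -3743.0 + 7.5498*I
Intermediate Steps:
p(z) = z + z² - 4*z³ (p(z) = (z² + (z²*(-4))*z) + z = (z² + (-4*z²)*z) + z = (z² - 4*z³) + z = z + z² - 4*z³)
q(A) = √(-26 + A) (q(A) = √(A + (-1*(-2))*(1 - 1*(-2) - 4*(-1*(-2))²)) = √(A + 2*(1 + 2 - 4*2²)) = √(A + 2*(1 + 2 - 4*4)) = √(A + 2*(1 + 2 - 16)) = √(A + 2*(-13)) = √(A - 26) = √(-26 + A))
(20841 + q(-31)) - 24584 = (20841 + √(-26 - 31)) - 24584 = (20841 + √(-57)) - 24584 = (20841 + I*√57) - 24584 = -3743 + I*√57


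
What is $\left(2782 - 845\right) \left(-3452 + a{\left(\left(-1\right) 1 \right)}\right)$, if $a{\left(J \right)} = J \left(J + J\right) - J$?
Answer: $-6680713$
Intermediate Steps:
$a{\left(J \right)} = - J + 2 J^{2}$ ($a{\left(J \right)} = J 2 J - J = 2 J^{2} - J = - J + 2 J^{2}$)
$\left(2782 - 845\right) \left(-3452 + a{\left(\left(-1\right) 1 \right)}\right) = \left(2782 - 845\right) \left(-3452 + \left(-1\right) 1 \left(-1 + 2 \left(\left(-1\right) 1\right)\right)\right) = 1937 \left(-3452 - \left(-1 + 2 \left(-1\right)\right)\right) = 1937 \left(-3452 - \left(-1 - 2\right)\right) = 1937 \left(-3452 - -3\right) = 1937 \left(-3452 + 3\right) = 1937 \left(-3449\right) = -6680713$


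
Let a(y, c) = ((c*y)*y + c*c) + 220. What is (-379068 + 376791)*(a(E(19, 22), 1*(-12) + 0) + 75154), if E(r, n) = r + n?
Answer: -126022842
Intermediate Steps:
E(r, n) = n + r
a(y, c) = 220 + c² + c*y² (a(y, c) = (c*y² + c²) + 220 = (c² + c*y²) + 220 = 220 + c² + c*y²)
(-379068 + 376791)*(a(E(19, 22), 1*(-12) + 0) + 75154) = (-379068 + 376791)*((220 + (1*(-12) + 0)² + (1*(-12) + 0)*(22 + 19)²) + 75154) = -2277*((220 + (-12 + 0)² + (-12 + 0)*41²) + 75154) = -2277*((220 + (-12)² - 12*1681) + 75154) = -2277*((220 + 144 - 20172) + 75154) = -2277*(-19808 + 75154) = -2277*55346 = -126022842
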